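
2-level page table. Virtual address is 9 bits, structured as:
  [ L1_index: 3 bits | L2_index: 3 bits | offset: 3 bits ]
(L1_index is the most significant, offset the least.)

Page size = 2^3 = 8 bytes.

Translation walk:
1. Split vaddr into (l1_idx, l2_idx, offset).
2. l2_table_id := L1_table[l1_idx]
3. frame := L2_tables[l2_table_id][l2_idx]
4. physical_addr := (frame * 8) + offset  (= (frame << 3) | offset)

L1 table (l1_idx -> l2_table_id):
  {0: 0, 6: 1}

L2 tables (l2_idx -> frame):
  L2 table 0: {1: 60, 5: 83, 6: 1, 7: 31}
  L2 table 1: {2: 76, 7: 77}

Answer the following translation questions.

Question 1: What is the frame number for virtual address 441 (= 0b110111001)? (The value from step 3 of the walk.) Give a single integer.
vaddr = 441: l1_idx=6, l2_idx=7
L1[6] = 1; L2[1][7] = 77

Answer: 77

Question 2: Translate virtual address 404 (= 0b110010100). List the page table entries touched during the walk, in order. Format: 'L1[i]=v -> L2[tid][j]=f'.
vaddr = 404 = 0b110010100
Split: l1_idx=6, l2_idx=2, offset=4

Answer: L1[6]=1 -> L2[1][2]=76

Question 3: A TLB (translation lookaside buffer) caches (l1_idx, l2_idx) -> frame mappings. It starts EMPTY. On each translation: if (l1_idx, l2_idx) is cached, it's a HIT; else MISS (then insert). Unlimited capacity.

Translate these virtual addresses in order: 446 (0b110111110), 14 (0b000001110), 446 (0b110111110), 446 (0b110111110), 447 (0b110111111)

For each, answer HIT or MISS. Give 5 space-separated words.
Answer: MISS MISS HIT HIT HIT

Derivation:
vaddr=446: (6,7) not in TLB -> MISS, insert
vaddr=14: (0,1) not in TLB -> MISS, insert
vaddr=446: (6,7) in TLB -> HIT
vaddr=446: (6,7) in TLB -> HIT
vaddr=447: (6,7) in TLB -> HIT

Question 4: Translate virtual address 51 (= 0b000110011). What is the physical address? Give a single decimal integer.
vaddr = 51 = 0b000110011
Split: l1_idx=0, l2_idx=6, offset=3
L1[0] = 0
L2[0][6] = 1
paddr = 1 * 8 + 3 = 11

Answer: 11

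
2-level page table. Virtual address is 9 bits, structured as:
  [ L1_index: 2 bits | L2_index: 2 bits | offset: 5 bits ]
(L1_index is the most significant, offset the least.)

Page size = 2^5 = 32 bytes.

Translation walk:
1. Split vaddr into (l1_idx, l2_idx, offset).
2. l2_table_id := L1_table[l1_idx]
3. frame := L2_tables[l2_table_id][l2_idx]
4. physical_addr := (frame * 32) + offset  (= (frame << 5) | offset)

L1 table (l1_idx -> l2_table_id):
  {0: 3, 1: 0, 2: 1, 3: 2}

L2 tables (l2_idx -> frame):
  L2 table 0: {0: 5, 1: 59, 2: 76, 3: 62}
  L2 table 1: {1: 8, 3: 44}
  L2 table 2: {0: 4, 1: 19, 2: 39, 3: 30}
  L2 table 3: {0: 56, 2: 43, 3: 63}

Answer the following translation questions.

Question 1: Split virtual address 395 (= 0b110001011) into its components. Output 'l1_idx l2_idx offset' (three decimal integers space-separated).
Answer: 3 0 11

Derivation:
vaddr = 395 = 0b110001011
  top 2 bits -> l1_idx = 3
  next 2 bits -> l2_idx = 0
  bottom 5 bits -> offset = 11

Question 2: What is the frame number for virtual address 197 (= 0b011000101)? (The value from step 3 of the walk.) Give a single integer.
Answer: 76

Derivation:
vaddr = 197: l1_idx=1, l2_idx=2
L1[1] = 0; L2[0][2] = 76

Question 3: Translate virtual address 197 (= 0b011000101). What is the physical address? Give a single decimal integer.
Answer: 2437

Derivation:
vaddr = 197 = 0b011000101
Split: l1_idx=1, l2_idx=2, offset=5
L1[1] = 0
L2[0][2] = 76
paddr = 76 * 32 + 5 = 2437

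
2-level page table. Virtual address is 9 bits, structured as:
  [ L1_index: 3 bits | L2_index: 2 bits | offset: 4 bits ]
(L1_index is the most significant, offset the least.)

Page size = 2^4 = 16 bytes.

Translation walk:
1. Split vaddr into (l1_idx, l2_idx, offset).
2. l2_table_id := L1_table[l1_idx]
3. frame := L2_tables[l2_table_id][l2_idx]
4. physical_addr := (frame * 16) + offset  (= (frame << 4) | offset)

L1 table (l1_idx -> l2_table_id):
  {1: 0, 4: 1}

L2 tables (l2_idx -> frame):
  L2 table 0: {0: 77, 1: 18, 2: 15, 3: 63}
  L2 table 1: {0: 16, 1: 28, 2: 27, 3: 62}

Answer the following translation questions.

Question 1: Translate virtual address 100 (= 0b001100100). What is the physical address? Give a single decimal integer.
vaddr = 100 = 0b001100100
Split: l1_idx=1, l2_idx=2, offset=4
L1[1] = 0
L2[0][2] = 15
paddr = 15 * 16 + 4 = 244

Answer: 244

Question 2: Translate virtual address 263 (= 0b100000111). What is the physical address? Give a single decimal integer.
Answer: 263

Derivation:
vaddr = 263 = 0b100000111
Split: l1_idx=4, l2_idx=0, offset=7
L1[4] = 1
L2[1][0] = 16
paddr = 16 * 16 + 7 = 263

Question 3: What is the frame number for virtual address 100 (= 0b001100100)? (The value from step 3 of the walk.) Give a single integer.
vaddr = 100: l1_idx=1, l2_idx=2
L1[1] = 0; L2[0][2] = 15

Answer: 15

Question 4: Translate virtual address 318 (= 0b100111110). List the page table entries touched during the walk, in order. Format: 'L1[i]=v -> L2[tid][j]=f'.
Answer: L1[4]=1 -> L2[1][3]=62

Derivation:
vaddr = 318 = 0b100111110
Split: l1_idx=4, l2_idx=3, offset=14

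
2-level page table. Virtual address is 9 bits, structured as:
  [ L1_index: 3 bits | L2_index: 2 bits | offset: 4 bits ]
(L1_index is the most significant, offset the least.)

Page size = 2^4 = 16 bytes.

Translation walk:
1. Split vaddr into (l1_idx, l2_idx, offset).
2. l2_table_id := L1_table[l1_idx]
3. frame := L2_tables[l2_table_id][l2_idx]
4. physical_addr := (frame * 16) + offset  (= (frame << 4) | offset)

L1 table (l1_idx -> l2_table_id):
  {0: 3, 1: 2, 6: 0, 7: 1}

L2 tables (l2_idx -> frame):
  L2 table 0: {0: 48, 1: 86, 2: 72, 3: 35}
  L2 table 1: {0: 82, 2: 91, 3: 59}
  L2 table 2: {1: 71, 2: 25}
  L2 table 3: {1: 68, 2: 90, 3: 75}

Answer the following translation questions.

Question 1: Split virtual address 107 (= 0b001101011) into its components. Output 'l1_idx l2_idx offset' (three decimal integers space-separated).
Answer: 1 2 11

Derivation:
vaddr = 107 = 0b001101011
  top 3 bits -> l1_idx = 1
  next 2 bits -> l2_idx = 2
  bottom 4 bits -> offset = 11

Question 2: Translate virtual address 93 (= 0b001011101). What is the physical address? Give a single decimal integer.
vaddr = 93 = 0b001011101
Split: l1_idx=1, l2_idx=1, offset=13
L1[1] = 2
L2[2][1] = 71
paddr = 71 * 16 + 13 = 1149

Answer: 1149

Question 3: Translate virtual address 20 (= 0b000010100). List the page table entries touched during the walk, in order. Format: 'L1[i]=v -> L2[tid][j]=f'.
vaddr = 20 = 0b000010100
Split: l1_idx=0, l2_idx=1, offset=4

Answer: L1[0]=3 -> L2[3][1]=68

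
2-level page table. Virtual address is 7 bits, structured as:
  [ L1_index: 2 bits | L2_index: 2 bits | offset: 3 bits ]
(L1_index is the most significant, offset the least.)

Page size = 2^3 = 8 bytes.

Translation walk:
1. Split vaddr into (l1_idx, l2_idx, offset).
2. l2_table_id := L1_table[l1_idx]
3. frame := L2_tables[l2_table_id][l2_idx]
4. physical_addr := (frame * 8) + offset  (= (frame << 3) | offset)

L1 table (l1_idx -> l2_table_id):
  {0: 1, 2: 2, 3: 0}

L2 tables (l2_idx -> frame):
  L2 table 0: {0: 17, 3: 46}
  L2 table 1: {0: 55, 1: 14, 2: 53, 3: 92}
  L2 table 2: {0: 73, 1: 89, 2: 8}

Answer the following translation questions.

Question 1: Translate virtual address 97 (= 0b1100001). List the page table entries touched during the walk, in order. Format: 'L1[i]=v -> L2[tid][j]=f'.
vaddr = 97 = 0b1100001
Split: l1_idx=3, l2_idx=0, offset=1

Answer: L1[3]=0 -> L2[0][0]=17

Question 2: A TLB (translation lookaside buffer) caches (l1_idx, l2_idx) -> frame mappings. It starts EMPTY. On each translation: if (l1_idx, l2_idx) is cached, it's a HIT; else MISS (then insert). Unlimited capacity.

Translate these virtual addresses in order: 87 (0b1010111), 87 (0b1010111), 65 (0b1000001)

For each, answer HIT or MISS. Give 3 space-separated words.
Answer: MISS HIT MISS

Derivation:
vaddr=87: (2,2) not in TLB -> MISS, insert
vaddr=87: (2,2) in TLB -> HIT
vaddr=65: (2,0) not in TLB -> MISS, insert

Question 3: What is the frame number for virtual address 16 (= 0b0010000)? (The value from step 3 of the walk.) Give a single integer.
Answer: 53

Derivation:
vaddr = 16: l1_idx=0, l2_idx=2
L1[0] = 1; L2[1][2] = 53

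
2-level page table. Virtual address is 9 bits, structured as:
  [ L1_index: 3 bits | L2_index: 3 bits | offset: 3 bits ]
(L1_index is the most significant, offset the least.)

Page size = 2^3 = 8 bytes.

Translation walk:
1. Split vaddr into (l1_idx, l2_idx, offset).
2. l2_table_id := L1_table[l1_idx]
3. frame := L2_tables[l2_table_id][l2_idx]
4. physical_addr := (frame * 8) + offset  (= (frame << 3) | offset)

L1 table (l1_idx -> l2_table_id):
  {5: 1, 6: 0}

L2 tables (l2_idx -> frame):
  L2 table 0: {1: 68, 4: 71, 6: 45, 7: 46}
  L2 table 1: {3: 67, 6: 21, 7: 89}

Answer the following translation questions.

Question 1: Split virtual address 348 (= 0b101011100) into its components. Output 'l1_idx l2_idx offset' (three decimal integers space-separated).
vaddr = 348 = 0b101011100
  top 3 bits -> l1_idx = 5
  next 3 bits -> l2_idx = 3
  bottom 3 bits -> offset = 4

Answer: 5 3 4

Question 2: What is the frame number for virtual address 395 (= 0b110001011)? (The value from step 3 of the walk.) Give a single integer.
Answer: 68

Derivation:
vaddr = 395: l1_idx=6, l2_idx=1
L1[6] = 0; L2[0][1] = 68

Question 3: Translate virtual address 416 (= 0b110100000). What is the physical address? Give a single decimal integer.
Answer: 568

Derivation:
vaddr = 416 = 0b110100000
Split: l1_idx=6, l2_idx=4, offset=0
L1[6] = 0
L2[0][4] = 71
paddr = 71 * 8 + 0 = 568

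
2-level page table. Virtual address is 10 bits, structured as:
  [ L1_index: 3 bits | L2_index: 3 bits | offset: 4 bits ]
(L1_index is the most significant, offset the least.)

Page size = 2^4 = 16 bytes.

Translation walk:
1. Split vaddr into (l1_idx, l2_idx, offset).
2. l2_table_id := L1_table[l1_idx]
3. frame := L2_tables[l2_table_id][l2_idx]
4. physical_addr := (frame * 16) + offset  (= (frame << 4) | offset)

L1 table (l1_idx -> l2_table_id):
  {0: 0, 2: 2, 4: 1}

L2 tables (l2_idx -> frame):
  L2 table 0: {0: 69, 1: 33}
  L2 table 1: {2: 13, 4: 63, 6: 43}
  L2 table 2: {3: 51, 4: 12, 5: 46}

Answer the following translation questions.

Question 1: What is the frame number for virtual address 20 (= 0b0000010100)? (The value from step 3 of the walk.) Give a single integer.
vaddr = 20: l1_idx=0, l2_idx=1
L1[0] = 0; L2[0][1] = 33

Answer: 33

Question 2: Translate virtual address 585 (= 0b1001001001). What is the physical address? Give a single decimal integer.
Answer: 1017

Derivation:
vaddr = 585 = 0b1001001001
Split: l1_idx=4, l2_idx=4, offset=9
L1[4] = 1
L2[1][4] = 63
paddr = 63 * 16 + 9 = 1017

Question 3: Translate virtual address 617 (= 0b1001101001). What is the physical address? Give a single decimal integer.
Answer: 697

Derivation:
vaddr = 617 = 0b1001101001
Split: l1_idx=4, l2_idx=6, offset=9
L1[4] = 1
L2[1][6] = 43
paddr = 43 * 16 + 9 = 697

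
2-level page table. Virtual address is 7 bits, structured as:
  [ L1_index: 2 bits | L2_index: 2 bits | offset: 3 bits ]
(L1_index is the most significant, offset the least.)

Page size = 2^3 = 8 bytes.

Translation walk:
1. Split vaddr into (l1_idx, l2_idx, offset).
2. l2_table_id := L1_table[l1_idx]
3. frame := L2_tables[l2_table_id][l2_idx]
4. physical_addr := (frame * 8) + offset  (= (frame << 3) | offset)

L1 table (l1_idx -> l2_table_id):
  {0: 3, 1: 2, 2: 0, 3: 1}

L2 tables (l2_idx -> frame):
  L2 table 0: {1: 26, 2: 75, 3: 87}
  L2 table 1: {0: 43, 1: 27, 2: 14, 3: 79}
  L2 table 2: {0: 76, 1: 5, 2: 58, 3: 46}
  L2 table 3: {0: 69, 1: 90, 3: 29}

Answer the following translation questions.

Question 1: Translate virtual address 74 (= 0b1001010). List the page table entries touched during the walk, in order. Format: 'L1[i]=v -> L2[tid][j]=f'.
Answer: L1[2]=0 -> L2[0][1]=26

Derivation:
vaddr = 74 = 0b1001010
Split: l1_idx=2, l2_idx=1, offset=2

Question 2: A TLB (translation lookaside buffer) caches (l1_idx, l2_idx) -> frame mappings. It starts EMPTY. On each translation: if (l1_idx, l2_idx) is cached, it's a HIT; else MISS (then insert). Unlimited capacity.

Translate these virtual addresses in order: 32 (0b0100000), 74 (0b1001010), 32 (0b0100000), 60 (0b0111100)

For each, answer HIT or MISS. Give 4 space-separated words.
Answer: MISS MISS HIT MISS

Derivation:
vaddr=32: (1,0) not in TLB -> MISS, insert
vaddr=74: (2,1) not in TLB -> MISS, insert
vaddr=32: (1,0) in TLB -> HIT
vaddr=60: (1,3) not in TLB -> MISS, insert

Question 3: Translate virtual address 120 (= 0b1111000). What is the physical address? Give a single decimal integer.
vaddr = 120 = 0b1111000
Split: l1_idx=3, l2_idx=3, offset=0
L1[3] = 1
L2[1][3] = 79
paddr = 79 * 8 + 0 = 632

Answer: 632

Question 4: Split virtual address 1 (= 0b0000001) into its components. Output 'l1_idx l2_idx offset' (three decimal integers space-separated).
Answer: 0 0 1

Derivation:
vaddr = 1 = 0b0000001
  top 2 bits -> l1_idx = 0
  next 2 bits -> l2_idx = 0
  bottom 3 bits -> offset = 1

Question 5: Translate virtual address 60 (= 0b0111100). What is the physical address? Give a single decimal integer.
vaddr = 60 = 0b0111100
Split: l1_idx=1, l2_idx=3, offset=4
L1[1] = 2
L2[2][3] = 46
paddr = 46 * 8 + 4 = 372

Answer: 372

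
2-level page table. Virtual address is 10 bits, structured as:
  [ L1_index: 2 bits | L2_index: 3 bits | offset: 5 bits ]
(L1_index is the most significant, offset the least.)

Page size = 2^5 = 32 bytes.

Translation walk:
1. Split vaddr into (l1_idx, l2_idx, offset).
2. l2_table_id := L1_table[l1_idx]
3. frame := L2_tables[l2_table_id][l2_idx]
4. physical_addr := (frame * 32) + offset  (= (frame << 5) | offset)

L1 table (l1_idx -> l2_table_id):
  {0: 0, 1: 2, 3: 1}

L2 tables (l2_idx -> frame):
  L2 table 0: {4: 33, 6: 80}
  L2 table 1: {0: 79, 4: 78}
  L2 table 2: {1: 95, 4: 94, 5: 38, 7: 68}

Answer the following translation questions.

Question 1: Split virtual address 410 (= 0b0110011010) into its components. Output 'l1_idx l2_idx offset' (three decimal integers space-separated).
vaddr = 410 = 0b0110011010
  top 2 bits -> l1_idx = 1
  next 3 bits -> l2_idx = 4
  bottom 5 bits -> offset = 26

Answer: 1 4 26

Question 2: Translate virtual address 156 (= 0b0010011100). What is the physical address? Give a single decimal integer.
vaddr = 156 = 0b0010011100
Split: l1_idx=0, l2_idx=4, offset=28
L1[0] = 0
L2[0][4] = 33
paddr = 33 * 32 + 28 = 1084

Answer: 1084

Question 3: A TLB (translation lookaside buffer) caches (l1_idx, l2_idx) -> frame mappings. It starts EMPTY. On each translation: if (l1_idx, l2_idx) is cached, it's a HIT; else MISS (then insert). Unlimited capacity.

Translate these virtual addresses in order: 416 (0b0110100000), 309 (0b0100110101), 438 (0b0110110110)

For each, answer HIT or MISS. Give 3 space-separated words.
Answer: MISS MISS HIT

Derivation:
vaddr=416: (1,5) not in TLB -> MISS, insert
vaddr=309: (1,1) not in TLB -> MISS, insert
vaddr=438: (1,5) in TLB -> HIT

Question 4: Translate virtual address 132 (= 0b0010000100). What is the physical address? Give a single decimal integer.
Answer: 1060

Derivation:
vaddr = 132 = 0b0010000100
Split: l1_idx=0, l2_idx=4, offset=4
L1[0] = 0
L2[0][4] = 33
paddr = 33 * 32 + 4 = 1060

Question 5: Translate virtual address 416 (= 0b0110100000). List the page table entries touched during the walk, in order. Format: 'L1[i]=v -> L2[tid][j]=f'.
Answer: L1[1]=2 -> L2[2][5]=38

Derivation:
vaddr = 416 = 0b0110100000
Split: l1_idx=1, l2_idx=5, offset=0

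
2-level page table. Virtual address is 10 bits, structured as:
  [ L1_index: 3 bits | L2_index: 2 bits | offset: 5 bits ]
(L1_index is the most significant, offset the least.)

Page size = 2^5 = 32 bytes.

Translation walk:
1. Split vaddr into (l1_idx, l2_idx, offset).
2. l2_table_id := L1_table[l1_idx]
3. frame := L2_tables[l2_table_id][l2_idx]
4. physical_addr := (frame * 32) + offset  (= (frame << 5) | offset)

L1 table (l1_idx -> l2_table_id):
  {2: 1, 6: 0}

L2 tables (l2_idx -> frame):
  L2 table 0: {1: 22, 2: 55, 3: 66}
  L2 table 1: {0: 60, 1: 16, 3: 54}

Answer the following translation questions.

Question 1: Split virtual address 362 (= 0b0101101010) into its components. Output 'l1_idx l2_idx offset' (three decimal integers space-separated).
Answer: 2 3 10

Derivation:
vaddr = 362 = 0b0101101010
  top 3 bits -> l1_idx = 2
  next 2 bits -> l2_idx = 3
  bottom 5 bits -> offset = 10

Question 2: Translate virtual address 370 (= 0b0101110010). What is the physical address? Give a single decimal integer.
vaddr = 370 = 0b0101110010
Split: l1_idx=2, l2_idx=3, offset=18
L1[2] = 1
L2[1][3] = 54
paddr = 54 * 32 + 18 = 1746

Answer: 1746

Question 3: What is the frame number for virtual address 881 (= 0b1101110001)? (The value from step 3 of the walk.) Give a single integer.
vaddr = 881: l1_idx=6, l2_idx=3
L1[6] = 0; L2[0][3] = 66

Answer: 66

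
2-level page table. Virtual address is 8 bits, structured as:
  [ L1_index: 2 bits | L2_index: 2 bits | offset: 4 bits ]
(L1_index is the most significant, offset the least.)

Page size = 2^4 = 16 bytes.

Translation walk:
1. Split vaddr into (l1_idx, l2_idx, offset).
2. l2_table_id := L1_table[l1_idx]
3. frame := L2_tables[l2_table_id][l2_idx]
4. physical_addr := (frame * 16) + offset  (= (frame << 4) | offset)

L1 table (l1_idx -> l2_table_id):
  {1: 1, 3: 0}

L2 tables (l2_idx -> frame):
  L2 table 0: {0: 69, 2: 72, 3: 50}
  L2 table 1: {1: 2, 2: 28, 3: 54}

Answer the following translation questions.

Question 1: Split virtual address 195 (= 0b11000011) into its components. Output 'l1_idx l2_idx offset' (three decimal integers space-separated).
vaddr = 195 = 0b11000011
  top 2 bits -> l1_idx = 3
  next 2 bits -> l2_idx = 0
  bottom 4 bits -> offset = 3

Answer: 3 0 3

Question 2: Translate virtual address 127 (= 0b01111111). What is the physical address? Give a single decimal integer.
Answer: 879

Derivation:
vaddr = 127 = 0b01111111
Split: l1_idx=1, l2_idx=3, offset=15
L1[1] = 1
L2[1][3] = 54
paddr = 54 * 16 + 15 = 879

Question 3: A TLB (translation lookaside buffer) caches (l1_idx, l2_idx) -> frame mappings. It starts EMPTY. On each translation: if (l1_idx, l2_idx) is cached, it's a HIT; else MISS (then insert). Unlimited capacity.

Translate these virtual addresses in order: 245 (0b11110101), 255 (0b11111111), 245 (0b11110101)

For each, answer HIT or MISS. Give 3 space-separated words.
Answer: MISS HIT HIT

Derivation:
vaddr=245: (3,3) not in TLB -> MISS, insert
vaddr=255: (3,3) in TLB -> HIT
vaddr=245: (3,3) in TLB -> HIT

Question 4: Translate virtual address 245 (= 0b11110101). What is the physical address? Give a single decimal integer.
Answer: 805

Derivation:
vaddr = 245 = 0b11110101
Split: l1_idx=3, l2_idx=3, offset=5
L1[3] = 0
L2[0][3] = 50
paddr = 50 * 16 + 5 = 805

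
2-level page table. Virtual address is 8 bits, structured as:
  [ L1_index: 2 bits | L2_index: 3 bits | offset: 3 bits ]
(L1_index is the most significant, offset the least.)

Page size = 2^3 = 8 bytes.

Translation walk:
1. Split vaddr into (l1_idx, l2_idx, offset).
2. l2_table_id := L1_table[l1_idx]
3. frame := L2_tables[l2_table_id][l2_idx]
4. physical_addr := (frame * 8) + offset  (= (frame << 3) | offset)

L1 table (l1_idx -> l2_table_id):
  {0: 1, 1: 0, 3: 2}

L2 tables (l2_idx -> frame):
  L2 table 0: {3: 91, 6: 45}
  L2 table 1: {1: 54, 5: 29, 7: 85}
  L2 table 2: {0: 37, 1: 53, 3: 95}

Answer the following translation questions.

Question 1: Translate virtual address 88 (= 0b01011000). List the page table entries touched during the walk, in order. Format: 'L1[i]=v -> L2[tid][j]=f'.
vaddr = 88 = 0b01011000
Split: l1_idx=1, l2_idx=3, offset=0

Answer: L1[1]=0 -> L2[0][3]=91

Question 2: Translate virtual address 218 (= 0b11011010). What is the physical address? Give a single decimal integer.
Answer: 762

Derivation:
vaddr = 218 = 0b11011010
Split: l1_idx=3, l2_idx=3, offset=2
L1[3] = 2
L2[2][3] = 95
paddr = 95 * 8 + 2 = 762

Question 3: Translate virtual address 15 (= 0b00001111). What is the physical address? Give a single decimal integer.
Answer: 439

Derivation:
vaddr = 15 = 0b00001111
Split: l1_idx=0, l2_idx=1, offset=7
L1[0] = 1
L2[1][1] = 54
paddr = 54 * 8 + 7 = 439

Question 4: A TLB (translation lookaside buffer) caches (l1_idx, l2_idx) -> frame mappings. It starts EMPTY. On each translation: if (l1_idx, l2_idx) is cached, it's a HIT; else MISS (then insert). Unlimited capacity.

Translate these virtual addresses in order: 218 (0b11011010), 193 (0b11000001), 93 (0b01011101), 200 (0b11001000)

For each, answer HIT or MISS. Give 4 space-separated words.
Answer: MISS MISS MISS MISS

Derivation:
vaddr=218: (3,3) not in TLB -> MISS, insert
vaddr=193: (3,0) not in TLB -> MISS, insert
vaddr=93: (1,3) not in TLB -> MISS, insert
vaddr=200: (3,1) not in TLB -> MISS, insert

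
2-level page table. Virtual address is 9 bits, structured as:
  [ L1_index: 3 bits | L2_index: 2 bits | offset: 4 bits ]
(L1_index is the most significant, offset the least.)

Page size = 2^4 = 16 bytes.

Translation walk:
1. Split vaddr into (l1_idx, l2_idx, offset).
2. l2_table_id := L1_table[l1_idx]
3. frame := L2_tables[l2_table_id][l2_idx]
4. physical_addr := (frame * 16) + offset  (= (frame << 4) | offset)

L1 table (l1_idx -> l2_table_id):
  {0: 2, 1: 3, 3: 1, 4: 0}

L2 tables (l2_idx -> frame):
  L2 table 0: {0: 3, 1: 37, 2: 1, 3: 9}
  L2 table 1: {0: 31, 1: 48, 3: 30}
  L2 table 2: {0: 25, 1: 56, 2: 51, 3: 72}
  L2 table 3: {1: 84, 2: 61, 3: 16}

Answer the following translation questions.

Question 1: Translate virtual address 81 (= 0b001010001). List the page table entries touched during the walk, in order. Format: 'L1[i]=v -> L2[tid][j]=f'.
vaddr = 81 = 0b001010001
Split: l1_idx=1, l2_idx=1, offset=1

Answer: L1[1]=3 -> L2[3][1]=84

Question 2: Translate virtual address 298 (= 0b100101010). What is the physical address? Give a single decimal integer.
Answer: 26

Derivation:
vaddr = 298 = 0b100101010
Split: l1_idx=4, l2_idx=2, offset=10
L1[4] = 0
L2[0][2] = 1
paddr = 1 * 16 + 10 = 26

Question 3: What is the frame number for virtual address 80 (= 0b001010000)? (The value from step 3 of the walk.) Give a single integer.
Answer: 84

Derivation:
vaddr = 80: l1_idx=1, l2_idx=1
L1[1] = 3; L2[3][1] = 84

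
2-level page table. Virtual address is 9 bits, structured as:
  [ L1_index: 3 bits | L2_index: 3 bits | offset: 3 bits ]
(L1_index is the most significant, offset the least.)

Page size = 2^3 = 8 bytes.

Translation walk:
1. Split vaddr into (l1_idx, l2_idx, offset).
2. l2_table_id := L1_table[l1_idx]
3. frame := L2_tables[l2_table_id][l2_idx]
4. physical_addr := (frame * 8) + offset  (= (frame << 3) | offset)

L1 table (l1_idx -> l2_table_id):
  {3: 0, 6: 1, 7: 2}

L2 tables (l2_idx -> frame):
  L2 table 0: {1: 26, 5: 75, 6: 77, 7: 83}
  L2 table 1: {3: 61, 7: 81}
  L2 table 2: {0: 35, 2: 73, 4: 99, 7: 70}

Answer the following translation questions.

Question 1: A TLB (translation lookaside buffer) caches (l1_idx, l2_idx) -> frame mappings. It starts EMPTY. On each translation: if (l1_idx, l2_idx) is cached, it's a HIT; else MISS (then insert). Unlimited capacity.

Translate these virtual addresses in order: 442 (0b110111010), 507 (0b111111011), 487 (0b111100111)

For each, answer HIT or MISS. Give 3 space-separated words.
vaddr=442: (6,7) not in TLB -> MISS, insert
vaddr=507: (7,7) not in TLB -> MISS, insert
vaddr=487: (7,4) not in TLB -> MISS, insert

Answer: MISS MISS MISS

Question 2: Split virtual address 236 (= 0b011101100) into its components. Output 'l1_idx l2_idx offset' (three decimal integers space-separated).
vaddr = 236 = 0b011101100
  top 3 bits -> l1_idx = 3
  next 3 bits -> l2_idx = 5
  bottom 3 bits -> offset = 4

Answer: 3 5 4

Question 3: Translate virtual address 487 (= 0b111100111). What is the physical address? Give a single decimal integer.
vaddr = 487 = 0b111100111
Split: l1_idx=7, l2_idx=4, offset=7
L1[7] = 2
L2[2][4] = 99
paddr = 99 * 8 + 7 = 799

Answer: 799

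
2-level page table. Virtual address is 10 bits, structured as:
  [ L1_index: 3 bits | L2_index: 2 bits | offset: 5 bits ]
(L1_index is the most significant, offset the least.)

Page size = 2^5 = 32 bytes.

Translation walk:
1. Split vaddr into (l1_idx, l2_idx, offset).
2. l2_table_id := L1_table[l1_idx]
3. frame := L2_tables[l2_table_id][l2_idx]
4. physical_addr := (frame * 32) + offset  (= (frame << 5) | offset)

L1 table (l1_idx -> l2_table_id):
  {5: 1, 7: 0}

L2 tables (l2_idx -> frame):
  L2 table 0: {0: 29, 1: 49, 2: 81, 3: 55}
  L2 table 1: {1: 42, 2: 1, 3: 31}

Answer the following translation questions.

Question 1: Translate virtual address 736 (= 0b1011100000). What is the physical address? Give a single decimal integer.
Answer: 992

Derivation:
vaddr = 736 = 0b1011100000
Split: l1_idx=5, l2_idx=3, offset=0
L1[5] = 1
L2[1][3] = 31
paddr = 31 * 32 + 0 = 992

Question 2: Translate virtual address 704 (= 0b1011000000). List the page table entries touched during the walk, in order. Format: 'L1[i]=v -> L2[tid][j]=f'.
Answer: L1[5]=1 -> L2[1][2]=1

Derivation:
vaddr = 704 = 0b1011000000
Split: l1_idx=5, l2_idx=2, offset=0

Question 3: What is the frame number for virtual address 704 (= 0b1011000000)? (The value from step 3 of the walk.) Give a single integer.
vaddr = 704: l1_idx=5, l2_idx=2
L1[5] = 1; L2[1][2] = 1

Answer: 1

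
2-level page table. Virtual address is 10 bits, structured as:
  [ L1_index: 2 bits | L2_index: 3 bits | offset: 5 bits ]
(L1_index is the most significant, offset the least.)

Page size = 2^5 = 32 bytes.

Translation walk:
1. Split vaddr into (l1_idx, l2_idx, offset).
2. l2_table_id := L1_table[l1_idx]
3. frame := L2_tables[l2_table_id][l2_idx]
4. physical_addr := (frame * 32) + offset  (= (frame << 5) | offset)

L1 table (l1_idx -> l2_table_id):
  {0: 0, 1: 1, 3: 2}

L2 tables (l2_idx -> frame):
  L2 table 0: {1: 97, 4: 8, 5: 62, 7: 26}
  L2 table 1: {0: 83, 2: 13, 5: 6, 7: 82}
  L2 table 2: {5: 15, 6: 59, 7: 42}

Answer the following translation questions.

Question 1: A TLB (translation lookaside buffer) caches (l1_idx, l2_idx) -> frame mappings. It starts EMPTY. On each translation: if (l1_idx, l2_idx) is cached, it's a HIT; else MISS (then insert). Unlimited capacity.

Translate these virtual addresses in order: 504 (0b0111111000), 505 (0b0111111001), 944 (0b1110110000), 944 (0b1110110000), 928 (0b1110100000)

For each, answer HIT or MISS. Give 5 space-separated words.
Answer: MISS HIT MISS HIT HIT

Derivation:
vaddr=504: (1,7) not in TLB -> MISS, insert
vaddr=505: (1,7) in TLB -> HIT
vaddr=944: (3,5) not in TLB -> MISS, insert
vaddr=944: (3,5) in TLB -> HIT
vaddr=928: (3,5) in TLB -> HIT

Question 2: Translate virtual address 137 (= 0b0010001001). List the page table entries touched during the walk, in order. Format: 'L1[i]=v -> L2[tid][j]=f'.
Answer: L1[0]=0 -> L2[0][4]=8

Derivation:
vaddr = 137 = 0b0010001001
Split: l1_idx=0, l2_idx=4, offset=9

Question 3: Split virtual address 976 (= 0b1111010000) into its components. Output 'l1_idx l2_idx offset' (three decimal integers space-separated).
vaddr = 976 = 0b1111010000
  top 2 bits -> l1_idx = 3
  next 3 bits -> l2_idx = 6
  bottom 5 bits -> offset = 16

Answer: 3 6 16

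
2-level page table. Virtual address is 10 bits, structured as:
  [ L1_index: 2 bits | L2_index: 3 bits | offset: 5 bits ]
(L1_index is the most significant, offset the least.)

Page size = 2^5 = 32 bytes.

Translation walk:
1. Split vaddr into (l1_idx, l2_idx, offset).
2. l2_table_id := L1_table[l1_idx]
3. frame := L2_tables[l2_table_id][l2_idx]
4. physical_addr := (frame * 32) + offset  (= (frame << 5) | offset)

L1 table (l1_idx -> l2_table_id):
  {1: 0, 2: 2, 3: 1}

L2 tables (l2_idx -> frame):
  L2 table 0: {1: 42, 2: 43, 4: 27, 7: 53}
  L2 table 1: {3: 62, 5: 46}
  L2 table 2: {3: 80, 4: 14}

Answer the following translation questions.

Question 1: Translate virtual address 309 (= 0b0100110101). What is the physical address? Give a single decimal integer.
vaddr = 309 = 0b0100110101
Split: l1_idx=1, l2_idx=1, offset=21
L1[1] = 0
L2[0][1] = 42
paddr = 42 * 32 + 21 = 1365

Answer: 1365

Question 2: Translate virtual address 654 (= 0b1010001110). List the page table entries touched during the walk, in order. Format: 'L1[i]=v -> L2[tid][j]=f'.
Answer: L1[2]=2 -> L2[2][4]=14

Derivation:
vaddr = 654 = 0b1010001110
Split: l1_idx=2, l2_idx=4, offset=14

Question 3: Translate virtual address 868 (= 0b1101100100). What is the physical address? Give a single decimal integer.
Answer: 1988

Derivation:
vaddr = 868 = 0b1101100100
Split: l1_idx=3, l2_idx=3, offset=4
L1[3] = 1
L2[1][3] = 62
paddr = 62 * 32 + 4 = 1988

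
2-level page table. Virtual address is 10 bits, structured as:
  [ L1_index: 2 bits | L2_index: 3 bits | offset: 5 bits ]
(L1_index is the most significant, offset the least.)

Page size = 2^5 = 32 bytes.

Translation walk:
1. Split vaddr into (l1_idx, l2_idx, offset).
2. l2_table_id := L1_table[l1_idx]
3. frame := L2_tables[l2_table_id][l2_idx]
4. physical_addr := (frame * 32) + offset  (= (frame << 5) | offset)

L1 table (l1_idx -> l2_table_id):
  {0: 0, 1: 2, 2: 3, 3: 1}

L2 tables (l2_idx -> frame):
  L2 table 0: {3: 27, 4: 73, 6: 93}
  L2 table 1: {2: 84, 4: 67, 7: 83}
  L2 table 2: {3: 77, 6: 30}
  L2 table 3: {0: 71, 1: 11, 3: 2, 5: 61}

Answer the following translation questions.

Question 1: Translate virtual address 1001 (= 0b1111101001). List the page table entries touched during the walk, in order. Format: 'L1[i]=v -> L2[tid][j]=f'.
Answer: L1[3]=1 -> L2[1][7]=83

Derivation:
vaddr = 1001 = 0b1111101001
Split: l1_idx=3, l2_idx=7, offset=9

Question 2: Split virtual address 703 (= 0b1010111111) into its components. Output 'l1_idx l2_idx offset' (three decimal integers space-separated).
vaddr = 703 = 0b1010111111
  top 2 bits -> l1_idx = 2
  next 3 bits -> l2_idx = 5
  bottom 5 bits -> offset = 31

Answer: 2 5 31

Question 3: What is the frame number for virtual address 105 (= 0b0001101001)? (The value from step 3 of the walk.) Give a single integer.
vaddr = 105: l1_idx=0, l2_idx=3
L1[0] = 0; L2[0][3] = 27

Answer: 27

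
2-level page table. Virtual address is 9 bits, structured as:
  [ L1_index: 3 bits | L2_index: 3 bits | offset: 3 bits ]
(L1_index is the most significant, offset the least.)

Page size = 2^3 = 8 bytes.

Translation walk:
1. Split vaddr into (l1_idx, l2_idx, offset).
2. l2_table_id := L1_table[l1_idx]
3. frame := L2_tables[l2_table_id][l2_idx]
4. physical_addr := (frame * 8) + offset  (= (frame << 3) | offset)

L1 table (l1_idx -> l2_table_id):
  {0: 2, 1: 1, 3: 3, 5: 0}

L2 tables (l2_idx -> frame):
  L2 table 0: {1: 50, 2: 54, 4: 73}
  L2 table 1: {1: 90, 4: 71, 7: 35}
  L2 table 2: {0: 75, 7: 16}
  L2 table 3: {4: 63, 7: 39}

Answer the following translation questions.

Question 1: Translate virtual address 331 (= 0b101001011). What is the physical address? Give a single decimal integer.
vaddr = 331 = 0b101001011
Split: l1_idx=5, l2_idx=1, offset=3
L1[5] = 0
L2[0][1] = 50
paddr = 50 * 8 + 3 = 403

Answer: 403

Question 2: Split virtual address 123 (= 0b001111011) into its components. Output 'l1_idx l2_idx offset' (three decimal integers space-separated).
vaddr = 123 = 0b001111011
  top 3 bits -> l1_idx = 1
  next 3 bits -> l2_idx = 7
  bottom 3 bits -> offset = 3

Answer: 1 7 3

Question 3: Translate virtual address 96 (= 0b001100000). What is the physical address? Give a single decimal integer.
Answer: 568

Derivation:
vaddr = 96 = 0b001100000
Split: l1_idx=1, l2_idx=4, offset=0
L1[1] = 1
L2[1][4] = 71
paddr = 71 * 8 + 0 = 568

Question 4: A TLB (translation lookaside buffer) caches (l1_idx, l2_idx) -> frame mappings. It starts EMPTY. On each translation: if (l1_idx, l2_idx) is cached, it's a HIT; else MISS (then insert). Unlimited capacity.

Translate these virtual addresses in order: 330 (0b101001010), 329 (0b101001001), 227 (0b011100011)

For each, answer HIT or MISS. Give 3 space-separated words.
Answer: MISS HIT MISS

Derivation:
vaddr=330: (5,1) not in TLB -> MISS, insert
vaddr=329: (5,1) in TLB -> HIT
vaddr=227: (3,4) not in TLB -> MISS, insert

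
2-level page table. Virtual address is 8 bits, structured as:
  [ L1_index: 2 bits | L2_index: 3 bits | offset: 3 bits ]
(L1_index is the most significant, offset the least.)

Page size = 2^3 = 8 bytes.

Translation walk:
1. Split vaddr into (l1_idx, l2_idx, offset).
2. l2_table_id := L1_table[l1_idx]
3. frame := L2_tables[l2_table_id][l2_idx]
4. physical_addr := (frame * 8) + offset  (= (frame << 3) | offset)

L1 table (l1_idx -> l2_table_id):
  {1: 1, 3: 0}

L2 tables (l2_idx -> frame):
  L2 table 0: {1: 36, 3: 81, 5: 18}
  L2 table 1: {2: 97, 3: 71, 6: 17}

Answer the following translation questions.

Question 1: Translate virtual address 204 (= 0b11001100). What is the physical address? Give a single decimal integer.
vaddr = 204 = 0b11001100
Split: l1_idx=3, l2_idx=1, offset=4
L1[3] = 0
L2[0][1] = 36
paddr = 36 * 8 + 4 = 292

Answer: 292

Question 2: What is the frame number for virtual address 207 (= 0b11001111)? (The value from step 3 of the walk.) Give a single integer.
vaddr = 207: l1_idx=3, l2_idx=1
L1[3] = 0; L2[0][1] = 36

Answer: 36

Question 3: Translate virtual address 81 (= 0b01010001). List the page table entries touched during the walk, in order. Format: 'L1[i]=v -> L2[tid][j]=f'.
Answer: L1[1]=1 -> L2[1][2]=97

Derivation:
vaddr = 81 = 0b01010001
Split: l1_idx=1, l2_idx=2, offset=1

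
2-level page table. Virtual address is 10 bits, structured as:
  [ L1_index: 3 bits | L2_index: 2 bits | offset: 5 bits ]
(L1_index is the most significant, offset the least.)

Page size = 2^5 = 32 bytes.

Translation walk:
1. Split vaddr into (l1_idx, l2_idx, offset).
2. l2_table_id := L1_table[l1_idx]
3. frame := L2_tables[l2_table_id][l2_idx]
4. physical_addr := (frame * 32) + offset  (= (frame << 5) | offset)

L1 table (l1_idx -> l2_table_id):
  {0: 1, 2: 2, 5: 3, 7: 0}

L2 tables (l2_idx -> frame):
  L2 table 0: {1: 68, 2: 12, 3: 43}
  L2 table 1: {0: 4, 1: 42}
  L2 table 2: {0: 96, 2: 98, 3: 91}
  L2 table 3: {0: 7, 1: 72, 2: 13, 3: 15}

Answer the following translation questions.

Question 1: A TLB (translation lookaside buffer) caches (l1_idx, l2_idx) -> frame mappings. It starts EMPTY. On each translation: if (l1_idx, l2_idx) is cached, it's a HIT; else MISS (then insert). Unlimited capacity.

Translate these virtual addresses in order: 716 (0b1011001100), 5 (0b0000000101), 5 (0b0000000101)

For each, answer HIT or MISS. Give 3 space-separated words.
vaddr=716: (5,2) not in TLB -> MISS, insert
vaddr=5: (0,0) not in TLB -> MISS, insert
vaddr=5: (0,0) in TLB -> HIT

Answer: MISS MISS HIT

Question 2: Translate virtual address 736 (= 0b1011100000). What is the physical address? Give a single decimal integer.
vaddr = 736 = 0b1011100000
Split: l1_idx=5, l2_idx=3, offset=0
L1[5] = 3
L2[3][3] = 15
paddr = 15 * 32 + 0 = 480

Answer: 480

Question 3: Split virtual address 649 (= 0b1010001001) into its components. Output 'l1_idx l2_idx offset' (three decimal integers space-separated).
vaddr = 649 = 0b1010001001
  top 3 bits -> l1_idx = 5
  next 2 bits -> l2_idx = 0
  bottom 5 bits -> offset = 9

Answer: 5 0 9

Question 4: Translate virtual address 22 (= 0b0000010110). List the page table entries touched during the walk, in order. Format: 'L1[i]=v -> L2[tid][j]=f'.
Answer: L1[0]=1 -> L2[1][0]=4

Derivation:
vaddr = 22 = 0b0000010110
Split: l1_idx=0, l2_idx=0, offset=22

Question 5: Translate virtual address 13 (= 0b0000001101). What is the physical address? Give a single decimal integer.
vaddr = 13 = 0b0000001101
Split: l1_idx=0, l2_idx=0, offset=13
L1[0] = 1
L2[1][0] = 4
paddr = 4 * 32 + 13 = 141

Answer: 141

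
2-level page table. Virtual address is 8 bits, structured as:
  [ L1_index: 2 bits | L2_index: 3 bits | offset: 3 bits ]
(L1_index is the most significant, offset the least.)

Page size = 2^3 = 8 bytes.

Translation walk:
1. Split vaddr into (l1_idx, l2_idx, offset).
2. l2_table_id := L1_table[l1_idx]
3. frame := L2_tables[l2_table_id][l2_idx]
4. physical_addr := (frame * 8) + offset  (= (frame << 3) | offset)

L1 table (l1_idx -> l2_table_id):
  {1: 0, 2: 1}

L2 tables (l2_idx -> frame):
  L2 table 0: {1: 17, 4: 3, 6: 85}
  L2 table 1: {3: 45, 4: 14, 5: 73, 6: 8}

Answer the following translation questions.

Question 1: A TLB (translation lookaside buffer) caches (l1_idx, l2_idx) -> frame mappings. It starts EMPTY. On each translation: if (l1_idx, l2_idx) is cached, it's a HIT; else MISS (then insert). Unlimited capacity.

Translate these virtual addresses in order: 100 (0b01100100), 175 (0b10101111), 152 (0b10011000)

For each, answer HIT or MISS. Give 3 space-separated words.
Answer: MISS MISS MISS

Derivation:
vaddr=100: (1,4) not in TLB -> MISS, insert
vaddr=175: (2,5) not in TLB -> MISS, insert
vaddr=152: (2,3) not in TLB -> MISS, insert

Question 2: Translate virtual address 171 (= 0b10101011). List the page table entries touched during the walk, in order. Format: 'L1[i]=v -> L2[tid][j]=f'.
Answer: L1[2]=1 -> L2[1][5]=73

Derivation:
vaddr = 171 = 0b10101011
Split: l1_idx=2, l2_idx=5, offset=3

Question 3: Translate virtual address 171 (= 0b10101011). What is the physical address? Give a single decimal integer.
Answer: 587

Derivation:
vaddr = 171 = 0b10101011
Split: l1_idx=2, l2_idx=5, offset=3
L1[2] = 1
L2[1][5] = 73
paddr = 73 * 8 + 3 = 587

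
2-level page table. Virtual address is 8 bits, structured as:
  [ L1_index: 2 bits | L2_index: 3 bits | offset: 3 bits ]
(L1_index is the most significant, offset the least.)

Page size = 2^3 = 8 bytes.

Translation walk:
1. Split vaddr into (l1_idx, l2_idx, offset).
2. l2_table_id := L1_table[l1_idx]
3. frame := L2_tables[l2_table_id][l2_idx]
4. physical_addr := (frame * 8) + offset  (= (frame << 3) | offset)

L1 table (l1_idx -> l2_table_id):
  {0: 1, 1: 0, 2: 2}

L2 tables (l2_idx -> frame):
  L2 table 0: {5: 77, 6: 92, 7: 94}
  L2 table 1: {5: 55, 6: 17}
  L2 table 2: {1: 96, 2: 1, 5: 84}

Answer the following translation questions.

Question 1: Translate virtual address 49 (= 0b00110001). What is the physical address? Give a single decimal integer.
Answer: 137

Derivation:
vaddr = 49 = 0b00110001
Split: l1_idx=0, l2_idx=6, offset=1
L1[0] = 1
L2[1][6] = 17
paddr = 17 * 8 + 1 = 137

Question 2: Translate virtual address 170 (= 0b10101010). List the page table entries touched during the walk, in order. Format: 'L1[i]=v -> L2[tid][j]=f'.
Answer: L1[2]=2 -> L2[2][5]=84

Derivation:
vaddr = 170 = 0b10101010
Split: l1_idx=2, l2_idx=5, offset=2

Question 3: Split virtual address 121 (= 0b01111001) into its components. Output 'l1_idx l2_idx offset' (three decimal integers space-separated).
Answer: 1 7 1

Derivation:
vaddr = 121 = 0b01111001
  top 2 bits -> l1_idx = 1
  next 3 bits -> l2_idx = 7
  bottom 3 bits -> offset = 1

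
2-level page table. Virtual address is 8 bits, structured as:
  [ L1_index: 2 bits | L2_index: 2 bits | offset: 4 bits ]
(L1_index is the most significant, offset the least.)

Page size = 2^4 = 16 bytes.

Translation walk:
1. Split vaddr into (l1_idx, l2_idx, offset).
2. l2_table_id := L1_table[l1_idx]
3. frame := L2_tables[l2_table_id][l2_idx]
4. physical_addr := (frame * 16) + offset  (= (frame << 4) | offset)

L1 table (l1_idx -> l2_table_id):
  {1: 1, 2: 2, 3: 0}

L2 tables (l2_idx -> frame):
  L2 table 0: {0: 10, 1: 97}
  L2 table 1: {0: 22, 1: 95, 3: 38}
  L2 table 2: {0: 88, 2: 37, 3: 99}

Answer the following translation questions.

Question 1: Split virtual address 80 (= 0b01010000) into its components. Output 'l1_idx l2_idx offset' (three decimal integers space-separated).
vaddr = 80 = 0b01010000
  top 2 bits -> l1_idx = 1
  next 2 bits -> l2_idx = 1
  bottom 4 bits -> offset = 0

Answer: 1 1 0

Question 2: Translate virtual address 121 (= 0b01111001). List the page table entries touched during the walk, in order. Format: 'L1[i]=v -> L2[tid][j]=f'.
Answer: L1[1]=1 -> L2[1][3]=38

Derivation:
vaddr = 121 = 0b01111001
Split: l1_idx=1, l2_idx=3, offset=9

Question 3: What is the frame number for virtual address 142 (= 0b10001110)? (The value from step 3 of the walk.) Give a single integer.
Answer: 88

Derivation:
vaddr = 142: l1_idx=2, l2_idx=0
L1[2] = 2; L2[2][0] = 88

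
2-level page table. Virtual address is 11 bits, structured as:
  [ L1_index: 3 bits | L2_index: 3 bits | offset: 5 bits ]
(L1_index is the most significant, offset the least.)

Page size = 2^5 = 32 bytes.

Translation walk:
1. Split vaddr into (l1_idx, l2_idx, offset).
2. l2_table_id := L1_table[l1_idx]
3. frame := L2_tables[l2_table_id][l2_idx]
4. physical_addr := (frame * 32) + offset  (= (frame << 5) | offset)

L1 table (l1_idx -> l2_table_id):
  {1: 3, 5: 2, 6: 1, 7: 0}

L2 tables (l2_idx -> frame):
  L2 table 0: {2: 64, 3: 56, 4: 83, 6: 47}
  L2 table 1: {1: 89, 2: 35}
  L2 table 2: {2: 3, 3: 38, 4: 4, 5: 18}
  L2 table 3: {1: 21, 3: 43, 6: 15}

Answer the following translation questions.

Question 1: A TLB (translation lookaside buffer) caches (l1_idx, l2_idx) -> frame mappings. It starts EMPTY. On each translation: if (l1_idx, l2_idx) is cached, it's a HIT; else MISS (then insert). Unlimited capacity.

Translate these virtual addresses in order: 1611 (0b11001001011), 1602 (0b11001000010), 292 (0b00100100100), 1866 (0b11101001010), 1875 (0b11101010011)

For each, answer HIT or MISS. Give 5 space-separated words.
Answer: MISS HIT MISS MISS HIT

Derivation:
vaddr=1611: (6,2) not in TLB -> MISS, insert
vaddr=1602: (6,2) in TLB -> HIT
vaddr=292: (1,1) not in TLB -> MISS, insert
vaddr=1866: (7,2) not in TLB -> MISS, insert
vaddr=1875: (7,2) in TLB -> HIT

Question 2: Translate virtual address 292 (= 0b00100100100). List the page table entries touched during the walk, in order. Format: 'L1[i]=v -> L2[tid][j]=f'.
Answer: L1[1]=3 -> L2[3][1]=21

Derivation:
vaddr = 292 = 0b00100100100
Split: l1_idx=1, l2_idx=1, offset=4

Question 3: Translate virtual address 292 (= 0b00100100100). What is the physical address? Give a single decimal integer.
Answer: 676

Derivation:
vaddr = 292 = 0b00100100100
Split: l1_idx=1, l2_idx=1, offset=4
L1[1] = 3
L2[3][1] = 21
paddr = 21 * 32 + 4 = 676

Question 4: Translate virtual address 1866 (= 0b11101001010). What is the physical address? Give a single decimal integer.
Answer: 2058

Derivation:
vaddr = 1866 = 0b11101001010
Split: l1_idx=7, l2_idx=2, offset=10
L1[7] = 0
L2[0][2] = 64
paddr = 64 * 32 + 10 = 2058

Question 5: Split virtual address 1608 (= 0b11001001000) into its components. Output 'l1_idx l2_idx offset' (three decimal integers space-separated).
vaddr = 1608 = 0b11001001000
  top 3 bits -> l1_idx = 6
  next 3 bits -> l2_idx = 2
  bottom 5 bits -> offset = 8

Answer: 6 2 8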